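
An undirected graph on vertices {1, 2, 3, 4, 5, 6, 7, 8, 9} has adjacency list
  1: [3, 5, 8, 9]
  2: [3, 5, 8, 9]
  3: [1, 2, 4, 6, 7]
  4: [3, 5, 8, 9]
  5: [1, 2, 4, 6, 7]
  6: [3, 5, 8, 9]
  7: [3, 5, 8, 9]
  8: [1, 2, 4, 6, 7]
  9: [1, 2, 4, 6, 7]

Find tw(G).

4

A width-4 tree decomposition is:
Bags: B1 = {1, 3, 5, 8, 9}  B2 = {3, 5, 6, 8, 9}  B3 = {3, 5, 7, 8, 9}  B4 = {2, 3, 5, 8, 9}  B5 = {3, 4, 5, 8, 9}
Tree: B1–B2, B2–B3, B3–B4, B4–B5
Each bag holds 5 vertices, so the decomposition has width 4, which upper-bounds the treewidth. For the lower bound: the 5 vertex sets {1,8}, {3,6}, {5,7}, {9}, {2} are disjoint, each induces a connected subgraph, and every pair is joined by at least one edge of G. Contracting each set to a single vertex therefore yields K_{5} as a minor, and since treewidth is minor-monotone, tw(G) ≥ tw(K_{5}) = 4. The upper and lower bounds meet at 4, so that is the treewidth.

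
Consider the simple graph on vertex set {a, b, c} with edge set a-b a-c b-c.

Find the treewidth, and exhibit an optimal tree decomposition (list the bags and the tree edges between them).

Treewidth 2.
One optimal decomposition is:
Bags: B1 = {a, b, c}
Tree: (single bag)

With just one bag of size 3, the width is 3 − 1 = 2, so tw(G) ≤ 2. On the other hand G contains the 3-clique {a, b, c}. A clique must lie in a single bag of any decomposition, so no decomposition can have width below 2. Therefore the treewidth is 2.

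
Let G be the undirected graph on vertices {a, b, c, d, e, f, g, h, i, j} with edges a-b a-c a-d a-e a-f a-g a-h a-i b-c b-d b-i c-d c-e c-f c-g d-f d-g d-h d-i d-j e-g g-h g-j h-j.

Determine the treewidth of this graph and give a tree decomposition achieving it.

Treewidth 3.
One such decomposition:
Bags: B1 = {a, b, c, d}  B2 = {a, c, d, g}  B3 = {a, c, d, f}  B4 = {a, d, g, h}  B5 = {a, b, d, i}  B6 = {a, c, e, g}  B7 = {d, g, h, j}
Tree: B1–B2, B1–B3, B2–B4, B1–B5, B2–B6, B4–B7

Each bag holds 4 vertices, so the decomposition has width 3, which upper-bounds the treewidth. On the other hand G contains the 4-clique {d, g, h, j}. A clique must lie in a single bag of any decomposition, so no decomposition can have width below 3. Hence tw(G) = 3 exactly.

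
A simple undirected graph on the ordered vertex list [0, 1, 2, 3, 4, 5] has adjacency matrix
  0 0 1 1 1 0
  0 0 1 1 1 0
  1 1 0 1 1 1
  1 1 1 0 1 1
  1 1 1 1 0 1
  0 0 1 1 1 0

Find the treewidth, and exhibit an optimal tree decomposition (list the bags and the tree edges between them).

The largest bag has 4 vertices, giving width 3; this decomposition certifies tw(G) ≤ 3. Conversely, {0, 2, 3, 4} is a clique of size 4, and the vertices of any clique must share a bag in every tree decomposition; so some bag has ≥ 4 vertices and tw(G) ≥ 3. Combining the bounds, tw(G) = 3.

Treewidth 3.
One such decomposition:
Bags: B1 = {2, 3, 4, 5}  B2 = {1, 2, 3, 4}  B3 = {0, 2, 3, 4}
Tree: B1–B2, B2–B3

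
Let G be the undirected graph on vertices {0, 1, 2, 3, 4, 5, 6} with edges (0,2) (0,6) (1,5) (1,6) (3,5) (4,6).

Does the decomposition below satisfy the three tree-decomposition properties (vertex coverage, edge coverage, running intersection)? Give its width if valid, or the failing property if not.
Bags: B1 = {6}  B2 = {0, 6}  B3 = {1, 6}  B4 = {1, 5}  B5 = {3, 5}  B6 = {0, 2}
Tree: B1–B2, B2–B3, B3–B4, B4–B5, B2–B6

No — vertex 4 appears in no bag.

A tree decomposition must satisfy three properties: every vertex lies in some bag; for every edge, both endpoints lie together in some bag; and for every vertex, the bags containing it form a connected subtree. Here vertex 4 appears in no bag, so the decomposition is invalid.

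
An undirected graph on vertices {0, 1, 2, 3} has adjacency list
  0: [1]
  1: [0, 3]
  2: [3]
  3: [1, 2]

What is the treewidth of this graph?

A width-1 tree decomposition is:
Bags: B1 = {0, 1}  B2 = {1, 3}  B3 = {2, 3}
Tree: B1–B2, B2–B3
Each bag holds 2 vertices, so the decomposition has width 1, which upper-bounds the treewidth. Any graph with an edge has treewidth ≥ 1, and G has the edge 1–0. Hence tw(G) = 1 exactly.

1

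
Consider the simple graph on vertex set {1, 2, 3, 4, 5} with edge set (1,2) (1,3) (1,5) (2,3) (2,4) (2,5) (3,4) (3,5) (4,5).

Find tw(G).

3

A width-3 tree decomposition is:
Bags: B1 = {2, 3, 4, 5}  B2 = {1, 2, 3, 5}
Tree: B1–B2
The largest bag has 4 vertices, giving width 3; this decomposition certifies tw(G) ≤ 3. For the lower bound, the 4 vertices {1, 2, 3, 5} are pairwise adjacent, and any tree decomposition puts a clique entirely inside one bag — forcing width ≥ 3. Therefore the treewidth is 3.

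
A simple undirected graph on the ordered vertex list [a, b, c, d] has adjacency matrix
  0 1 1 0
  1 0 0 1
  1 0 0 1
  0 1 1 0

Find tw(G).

A width-2 tree decomposition is:
Bags: B1 = {b, c, d}  B2 = {a, b, c}
Tree: B1–B2
Every bag has size at most 3, so the width is 3 − 1 = 2 and tw(G) ≤ 2. Since b–d–c–a–b is a cycle in G, G is not acyclic. Forests are exactly the graphs of treewidth ≤ 1, so tw(G) ≥ 2. Hence tw(G) = 2 exactly.

2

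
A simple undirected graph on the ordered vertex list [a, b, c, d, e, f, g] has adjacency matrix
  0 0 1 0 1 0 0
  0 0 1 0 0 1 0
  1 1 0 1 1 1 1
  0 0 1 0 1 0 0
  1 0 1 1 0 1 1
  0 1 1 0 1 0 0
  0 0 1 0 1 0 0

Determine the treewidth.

2

A width-2 tree decomposition is:
Bags: B1 = {c, e, g}  B2 = {c, e, f}  B3 = {c, d, e}  B4 = {b, c, f}  B5 = {a, c, e}
Tree: B1–B2, B2–B3, B2–B4, B2–B5
Every bag has size at most 3, so the width is 3 − 1 = 2 and tw(G) ≤ 2. For the lower bound, the 3 vertices {c, d, e} are pairwise adjacent, and any tree decomposition puts a clique entirely inside one bag — forcing width ≥ 2. Therefore the treewidth is 2.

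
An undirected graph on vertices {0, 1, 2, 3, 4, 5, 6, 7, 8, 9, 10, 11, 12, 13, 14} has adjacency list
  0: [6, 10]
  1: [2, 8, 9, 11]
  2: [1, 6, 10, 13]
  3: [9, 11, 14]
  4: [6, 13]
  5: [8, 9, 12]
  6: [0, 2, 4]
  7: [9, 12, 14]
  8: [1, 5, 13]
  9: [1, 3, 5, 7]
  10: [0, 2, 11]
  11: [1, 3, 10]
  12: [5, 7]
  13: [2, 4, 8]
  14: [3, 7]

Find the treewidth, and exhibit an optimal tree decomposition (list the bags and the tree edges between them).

Each bag holds 4 vertices, so the decomposition has width 3, which upper-bounds the treewidth. For the lower bound: the 4 vertex sets {0,4,6}, {10}, {2}, {1,8,11,13} are disjoint, each induces a connected subgraph, and every pair is joined by at least one edge of G. Contracting each set to a single vertex therefore yields K_{4} as a minor, and since treewidth is minor-monotone, tw(G) ≥ tw(K_{4}) = 3. Therefore the treewidth is 3.

Treewidth 3.
Bags: B1 = {0, 4, 6, 10}  B2 = {2, 4, 6, 10}  B3 = {2, 4, 10, 13}  B4 = {2, 10, 11, 13}  B5 = {1, 2, 11, 13}  B6 = {1, 8, 11, 13}  B7 = {1, 3, 8, 11}  B8 = {1, 3, 8, 9}  B9 = {3, 5, 8, 9}  B10 = {3, 5, 9, 14}  B11 = {5, 7, 9, 14}  B12 = {5, 7, 12, 14}
Tree: B1–B2, B2–B3, B3–B4, B4–B5, B5–B6, B6–B7, B7–B8, B8–B9, B9–B10, B10–B11, B11–B12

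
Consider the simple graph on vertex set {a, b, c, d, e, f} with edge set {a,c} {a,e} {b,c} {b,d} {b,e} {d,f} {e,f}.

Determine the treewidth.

2

A width-2 tree decomposition is:
Bags: B1 = {d, e, f}  B2 = {b, d, e}  B3 = {a, b, e}  B4 = {a, b, c}
Tree: B1–B2, B2–B3, B3–B4
The largest bag has 3 vertices, giving width 2; this decomposition certifies tw(G) ≤ 2. The edges f–d–b–e–f form a cycle, so G is not a tree and its treewidth is at least 2. Hence tw(G) = 2 exactly.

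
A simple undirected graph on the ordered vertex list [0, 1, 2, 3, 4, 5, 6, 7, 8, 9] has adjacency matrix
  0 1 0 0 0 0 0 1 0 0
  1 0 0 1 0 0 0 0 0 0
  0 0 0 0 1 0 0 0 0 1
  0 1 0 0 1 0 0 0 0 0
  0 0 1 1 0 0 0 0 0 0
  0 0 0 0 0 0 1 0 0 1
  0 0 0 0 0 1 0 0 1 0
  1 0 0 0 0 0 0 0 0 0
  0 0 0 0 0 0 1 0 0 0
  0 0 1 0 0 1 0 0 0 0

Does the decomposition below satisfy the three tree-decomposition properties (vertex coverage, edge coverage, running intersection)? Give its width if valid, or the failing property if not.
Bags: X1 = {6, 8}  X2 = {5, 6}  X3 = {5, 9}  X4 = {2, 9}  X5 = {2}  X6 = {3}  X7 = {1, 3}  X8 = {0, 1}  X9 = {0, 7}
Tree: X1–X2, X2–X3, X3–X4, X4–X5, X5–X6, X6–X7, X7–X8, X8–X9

A tree decomposition must satisfy three properties: every vertex lies in some bag; for every edge, both endpoints lie together in some bag; and for every vertex, the bags containing it form a connected subtree. Here vertex 4 appears in no bag, so the decomposition is invalid.

No — vertex 4 appears in no bag.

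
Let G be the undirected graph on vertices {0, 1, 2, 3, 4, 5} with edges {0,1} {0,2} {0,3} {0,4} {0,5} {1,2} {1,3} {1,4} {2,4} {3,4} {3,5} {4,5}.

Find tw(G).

3

A width-3 tree decomposition is:
Bags: B1 = {0, 1, 3, 4}  B2 = {0, 3, 4, 5}  B3 = {0, 1, 2, 4}
Tree: B1–B2, B1–B3
Every bag has size at most 4, so the width is 4 − 1 = 3 and tw(G) ≤ 3. On the other hand G contains the 4-clique {0, 1, 2, 4}. A clique must lie in a single bag of any decomposition, so no decomposition can have width below 3. The upper and lower bounds meet at 3, so that is the treewidth.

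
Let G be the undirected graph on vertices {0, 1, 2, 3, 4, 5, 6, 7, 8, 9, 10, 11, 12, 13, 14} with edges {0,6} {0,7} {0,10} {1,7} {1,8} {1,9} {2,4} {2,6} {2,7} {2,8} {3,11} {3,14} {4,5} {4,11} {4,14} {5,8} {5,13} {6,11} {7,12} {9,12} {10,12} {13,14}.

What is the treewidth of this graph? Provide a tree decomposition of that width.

Treewidth 3.
Bags: B1 = {0, 9, 10, 12}  B2 = {0, 7, 9, 12}  B3 = {0, 1, 7, 9}  B4 = {0, 1, 6, 7}  B5 = {1, 2, 6, 7}  B6 = {1, 2, 6, 8}  B7 = {2, 6, 8, 11}  B8 = {2, 4, 8, 11}  B9 = {4, 5, 8, 11}  B10 = {3, 4, 5, 11}  B11 = {3, 4, 5, 14}  B12 = {3, 5, 13, 14}
Tree: B1–B2, B2–B3, B3–B4, B4–B5, B5–B6, B6–B7, B7–B8, B8–B9, B9–B10, B10–B11, B11–B12

The largest bag has 4 vertices, giving width 3; this decomposition certifies tw(G) ≤ 3. For the lower bound: the 4 vertex sets {9,10,12}, {0}, {7}, {1,2,6,8} are disjoint, each induces a connected subgraph, and every pair is joined by at least one edge of G. Contracting each set to a single vertex therefore yields K_{4} as a minor, and since treewidth is minor-monotone, tw(G) ≥ tw(K_{4}) = 3. Hence tw(G) = 3 exactly.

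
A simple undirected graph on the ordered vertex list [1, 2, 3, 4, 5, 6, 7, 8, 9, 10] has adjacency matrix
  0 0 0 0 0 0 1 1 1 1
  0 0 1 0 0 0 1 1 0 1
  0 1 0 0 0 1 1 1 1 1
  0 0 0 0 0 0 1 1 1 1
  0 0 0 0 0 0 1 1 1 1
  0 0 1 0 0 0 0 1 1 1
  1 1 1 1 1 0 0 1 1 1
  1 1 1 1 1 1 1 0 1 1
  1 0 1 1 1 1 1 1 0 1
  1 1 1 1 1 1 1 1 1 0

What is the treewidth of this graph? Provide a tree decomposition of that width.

Treewidth 4.
One optimal decomposition is:
Bags: B1 = {4, 7, 8, 9, 10}  B2 = {1, 7, 8, 9, 10}  B3 = {3, 7, 8, 9, 10}  B4 = {2, 3, 7, 8, 10}  B5 = {3, 6, 8, 9, 10}  B6 = {5, 7, 8, 9, 10}
Tree: B1–B2, B1–B3, B3–B4, B3–B5, B2–B6

The largest bag has 5 vertices, giving width 4; this decomposition certifies tw(G) ≤ 4. On the other hand G contains the 5-clique {3, 6, 8, 9, 10}. A clique must lie in a single bag of any decomposition, so no decomposition can have width below 4. The upper and lower bounds meet at 4, so that is the treewidth.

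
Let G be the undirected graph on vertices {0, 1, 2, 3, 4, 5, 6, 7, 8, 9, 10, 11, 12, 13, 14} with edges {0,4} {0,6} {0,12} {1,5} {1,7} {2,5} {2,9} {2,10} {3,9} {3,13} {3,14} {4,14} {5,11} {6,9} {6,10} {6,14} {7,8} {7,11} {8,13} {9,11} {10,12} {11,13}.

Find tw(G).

A width-3 tree decomposition is:
Bags: B1 = {0, 4, 10, 12}  B2 = {0, 4, 6, 10}  B3 = {4, 6, 10, 14}  B4 = {2, 6, 10, 14}  B5 = {2, 6, 9, 14}  B6 = {2, 3, 9, 14}  B7 = {2, 3, 5, 9}  B8 = {3, 5, 9, 11}  B9 = {3, 5, 11, 13}  B10 = {1, 5, 11, 13}  B11 = {1, 7, 11, 13}  B12 = {1, 7, 8, 13}
Tree: B1–B2, B2–B3, B3–B4, B4–B5, B5–B6, B6–B7, B7–B8, B8–B9, B9–B10, B10–B11, B11–B12
The largest bag has 4 vertices, giving width 3; this decomposition certifies tw(G) ≤ 3. For the lower bound: the 4 vertex sets {0,4,12}, {10}, {6}, {2,3,9,14} are disjoint, each induces a connected subgraph, and every pair is joined by at least one edge of G. Contracting each set to a single vertex therefore yields K_{4} as a minor, and since treewidth is minor-monotone, tw(G) ≥ tw(K_{4}) = 3. Therefore the treewidth is 3.

3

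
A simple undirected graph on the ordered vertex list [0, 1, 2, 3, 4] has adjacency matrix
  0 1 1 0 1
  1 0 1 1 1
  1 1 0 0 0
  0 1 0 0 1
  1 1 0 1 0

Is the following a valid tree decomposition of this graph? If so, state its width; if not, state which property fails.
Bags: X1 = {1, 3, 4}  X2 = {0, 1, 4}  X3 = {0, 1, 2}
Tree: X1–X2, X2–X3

Yes; width 2.

Checking the three conditions: (i) the bags cover all of {0, 1, 2, 3, 4}; (ii) for each edge, some bag contains both endpoints; (iii) the bags containing any fixed vertex form a subtree. All hold, so the decomposition is valid with width 3 − 1 = 2.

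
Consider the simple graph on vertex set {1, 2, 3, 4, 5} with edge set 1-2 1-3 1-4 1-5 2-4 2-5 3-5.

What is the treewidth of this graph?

2

A width-2 tree decomposition is:
Bags: B1 = {1, 2, 4}  B2 = {1, 2, 5}  B3 = {1, 3, 5}
Tree: B1–B2, B2–B3
The largest bag has 3 vertices, giving width 2; this decomposition certifies tw(G) ≤ 2. On the other hand G contains the 3-clique {1, 2, 4}. A clique must lie in a single bag of any decomposition, so no decomposition can have width below 2. Hence tw(G) = 2 exactly.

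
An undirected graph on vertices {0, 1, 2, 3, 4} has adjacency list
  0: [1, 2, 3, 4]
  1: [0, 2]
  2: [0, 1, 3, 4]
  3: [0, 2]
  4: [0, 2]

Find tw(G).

2

A width-2 tree decomposition is:
Bags: B1 = {0, 2, 3}  B2 = {0, 1, 2}  B3 = {0, 2, 4}
Tree: B1–B2, B1–B3
The largest bag has 3 vertices, giving width 2; this decomposition certifies tw(G) ≤ 2. For the lower bound, the 3 vertices {0, 1, 2} are pairwise adjacent, and any tree decomposition puts a clique entirely inside one bag — forcing width ≥ 2. Therefore the treewidth is 2.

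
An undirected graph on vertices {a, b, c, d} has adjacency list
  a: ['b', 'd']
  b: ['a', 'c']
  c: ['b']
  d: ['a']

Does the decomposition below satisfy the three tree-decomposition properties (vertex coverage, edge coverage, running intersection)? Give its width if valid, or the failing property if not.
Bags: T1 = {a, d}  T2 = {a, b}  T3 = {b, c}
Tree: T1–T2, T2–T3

Yes; width 1.

Checking the three conditions: (i) the bags cover all of {a, b, c, d}; (ii) for each edge, some bag contains both endpoints; (iii) the bags containing any fixed vertex form a subtree. All hold, so the decomposition is valid with width 2 − 1 = 1.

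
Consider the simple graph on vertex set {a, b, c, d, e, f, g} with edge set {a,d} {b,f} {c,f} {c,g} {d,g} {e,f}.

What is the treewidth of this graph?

A width-1 tree decomposition is:
Bags: B1 = {c, g}  B2 = {d, g}  B3 = {a, d}  B4 = {c, f}  B5 = {b, f}  B6 = {e, f}
Tree: B1–B2, B2–B3, B1–B4, B4–B5, B5–B6
Each bag holds 2 vertices, so the decomposition has width 1, which upper-bounds the treewidth. Since G has at least one edge (e.g. g–c), it is not an edgeless graph, so tw(G) ≥ 1. Combining the bounds, tw(G) = 1.

1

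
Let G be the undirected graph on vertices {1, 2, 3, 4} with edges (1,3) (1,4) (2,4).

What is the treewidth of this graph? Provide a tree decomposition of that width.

Treewidth 1.
One such decomposition:
Bags: B1 = {1, 3}  B2 = {1, 4}  B3 = {2, 4}
Tree: B1–B2, B2–B3

Each bag holds 2 vertices, so the decomposition has width 1, which upper-bounds the treewidth. G has an edge, so its treewidth is at least 1. The upper and lower bounds meet at 1, so that is the treewidth.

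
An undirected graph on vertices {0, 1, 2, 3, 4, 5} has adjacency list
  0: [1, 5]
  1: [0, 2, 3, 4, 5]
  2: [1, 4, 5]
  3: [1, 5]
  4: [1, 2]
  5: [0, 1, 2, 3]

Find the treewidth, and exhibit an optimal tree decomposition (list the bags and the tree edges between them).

Treewidth 2.
One such decomposition:
Bags: B1 = {1, 2, 5}  B2 = {1, 2, 4}  B3 = {0, 1, 5}  B4 = {1, 3, 5}
Tree: B1–B2, B1–B3, B1–B4

Each bag holds 3 vertices, so the decomposition has width 2, which upper-bounds the treewidth. For the lower bound, the 3 vertices {1, 2, 4} are pairwise adjacent, and any tree decomposition puts a clique entirely inside one bag — forcing width ≥ 2. Combining the bounds, tw(G) = 2.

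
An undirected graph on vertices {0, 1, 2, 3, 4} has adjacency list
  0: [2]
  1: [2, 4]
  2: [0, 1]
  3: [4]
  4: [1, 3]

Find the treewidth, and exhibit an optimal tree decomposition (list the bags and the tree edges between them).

The largest bag has 2 vertices, giving width 1; this decomposition certifies tw(G) ≤ 1. Since G has at least one edge (e.g. 0–2), it is not an edgeless graph, so tw(G) ≥ 1. Hence tw(G) = 1 exactly.

Treewidth 1.
Bags: B1 = {0, 2}  B2 = {1, 2}  B3 = {1, 4}  B4 = {3, 4}
Tree: B1–B2, B2–B3, B3–B4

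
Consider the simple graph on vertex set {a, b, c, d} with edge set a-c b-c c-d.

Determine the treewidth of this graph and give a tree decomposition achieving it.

The largest bag has 2 vertices, giving width 1; this decomposition certifies tw(G) ≤ 1. Any graph with an edge has treewidth ≥ 1, and G has the edge d–c. The upper and lower bounds meet at 1, so that is the treewidth.

Treewidth 1.
Bags: B1 = {c, d}  B2 = {a, c}  B3 = {b, c}
Tree: B1–B2, B2–B3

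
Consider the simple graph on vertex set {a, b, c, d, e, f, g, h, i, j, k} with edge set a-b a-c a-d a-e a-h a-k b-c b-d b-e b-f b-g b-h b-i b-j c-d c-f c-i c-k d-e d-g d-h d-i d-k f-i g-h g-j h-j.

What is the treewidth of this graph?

3

A width-3 tree decomposition is:
Bags: B1 = {a, b, c, d}  B2 = {b, c, d, i}  B3 = {a, c, d, k}  B4 = {a, b, d, h}  B5 = {b, d, g, h}  B6 = {b, g, h, j}  B7 = {a, b, d, e}  B8 = {b, c, f, i}
Tree: B1–B2, B1–B3, B1–B4, B4–B5, B5–B6, B1–B7, B2–B8
Every bag has size at most 4, so the width is 4 − 1 = 3 and tw(G) ≤ 3. Conversely, {a, c, d, k} is a clique of size 4, and the vertices of any clique must share a bag in every tree decomposition; so some bag has ≥ 4 vertices and tw(G) ≥ 3. Hence tw(G) = 3 exactly.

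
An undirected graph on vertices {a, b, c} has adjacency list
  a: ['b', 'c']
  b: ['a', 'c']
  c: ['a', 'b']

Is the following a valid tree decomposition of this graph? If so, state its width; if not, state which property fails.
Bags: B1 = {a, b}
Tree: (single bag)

No — vertex c appears in no bag.

A tree decomposition must satisfy three properties: every vertex lies in some bag; for every edge, both endpoints lie together in some bag; and for every vertex, the bags containing it form a connected subtree. Here vertex c appears in no bag, so the decomposition is invalid.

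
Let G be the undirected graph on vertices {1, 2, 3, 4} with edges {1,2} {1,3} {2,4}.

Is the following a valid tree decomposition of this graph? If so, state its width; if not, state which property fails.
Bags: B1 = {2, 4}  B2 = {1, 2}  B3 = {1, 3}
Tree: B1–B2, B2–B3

Yes; width 1.

Checking the three conditions: (i) the bags cover all of {1, 2, 3, 4}; (ii) for each edge, some bag contains both endpoints; (iii) the bags containing any fixed vertex form a subtree. All hold, so the decomposition is valid with width 2 − 1 = 1.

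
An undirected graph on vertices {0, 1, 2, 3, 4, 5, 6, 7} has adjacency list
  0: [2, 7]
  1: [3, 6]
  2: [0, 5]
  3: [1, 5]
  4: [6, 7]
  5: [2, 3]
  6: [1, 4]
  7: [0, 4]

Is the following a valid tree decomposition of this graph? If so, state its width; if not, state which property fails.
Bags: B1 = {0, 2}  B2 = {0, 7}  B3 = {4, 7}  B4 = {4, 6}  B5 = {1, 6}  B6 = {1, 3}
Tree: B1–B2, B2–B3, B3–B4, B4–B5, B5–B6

A tree decomposition must satisfy three properties: every vertex lies in some bag; for every edge, both endpoints lie together in some bag; and for every vertex, the bags containing it form a connected subtree. Here vertex 5 appears in no bag, so the decomposition is invalid.

No — vertex 5 appears in no bag.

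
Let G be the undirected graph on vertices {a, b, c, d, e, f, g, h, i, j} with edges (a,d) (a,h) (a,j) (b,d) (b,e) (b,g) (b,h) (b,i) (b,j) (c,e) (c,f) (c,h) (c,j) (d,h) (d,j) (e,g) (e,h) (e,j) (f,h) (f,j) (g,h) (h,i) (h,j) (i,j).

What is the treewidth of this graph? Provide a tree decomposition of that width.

Treewidth 3.
One such decomposition:
Bags: B1 = {b, e, h, j}  B2 = {b, e, g, h}  B3 = {c, e, h, j}  B4 = {b, h, i, j}  B5 = {b, d, h, j}  B6 = {c, f, h, j}  B7 = {a, d, h, j}
Tree: B1–B2, B1–B3, B1–B4, B1–B5, B3–B6, B5–B7

Every bag has size at most 4, so the width is 4 − 1 = 3 and tw(G) ≤ 3. For the lower bound, the 4 vertices {b, e, g, h} are pairwise adjacent, and any tree decomposition puts a clique entirely inside one bag — forcing width ≥ 3. Hence tw(G) = 3 exactly.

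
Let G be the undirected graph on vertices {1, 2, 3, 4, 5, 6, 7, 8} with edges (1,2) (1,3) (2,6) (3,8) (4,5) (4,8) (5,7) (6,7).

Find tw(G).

2

A width-2 tree decomposition is:
Bags: B1 = {2, 6, 7}  B2 = {1, 2, 7}  B3 = {1, 3, 7}  B4 = {3, 7, 8}  B5 = {4, 7, 8}  B6 = {4, 5, 7}
Tree: B1–B2, B2–B3, B3–B4, B4–B5, B5–B6
Each bag holds 3 vertices, so the decomposition has width 2, which upper-bounds the treewidth. The edges 7–6–2–1–3–8–4–5–7 form a cycle, so G is not a tree and its treewidth is at least 2. Combining the bounds, tw(G) = 2.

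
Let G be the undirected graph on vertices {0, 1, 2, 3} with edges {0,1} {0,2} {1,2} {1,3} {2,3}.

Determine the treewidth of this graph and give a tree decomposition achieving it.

Treewidth 2.
One optimal decomposition is:
Bags: B1 = {0, 1, 2}  B2 = {1, 2, 3}
Tree: B1–B2

Each bag holds 3 vertices, so the decomposition has width 2, which upper-bounds the treewidth. On the other hand G contains the 3-clique {0, 1, 2}. A clique must lie in a single bag of any decomposition, so no decomposition can have width below 2. Hence tw(G) = 2 exactly.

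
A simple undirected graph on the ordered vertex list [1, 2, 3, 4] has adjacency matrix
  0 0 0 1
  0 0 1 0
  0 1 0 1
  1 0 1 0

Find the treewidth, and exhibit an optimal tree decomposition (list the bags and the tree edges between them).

Treewidth 1.
One optimal decomposition is:
Bags: B1 = {2, 3}  B2 = {3, 4}  B3 = {1, 4}
Tree: B1–B2, B2–B3

The largest bag has 2 vertices, giving width 1; this decomposition certifies tw(G) ≤ 1. Since G has at least one edge (e.g. 3–2), it is not an edgeless graph, so tw(G) ≥ 1. Hence tw(G) = 1 exactly.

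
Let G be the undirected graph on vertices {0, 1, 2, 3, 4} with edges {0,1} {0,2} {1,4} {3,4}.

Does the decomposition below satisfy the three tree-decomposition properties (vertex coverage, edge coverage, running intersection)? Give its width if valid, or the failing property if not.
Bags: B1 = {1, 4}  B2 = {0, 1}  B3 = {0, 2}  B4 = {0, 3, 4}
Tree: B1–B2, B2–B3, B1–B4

No — bags containing vertex 0 are not connected in the tree.

A tree decomposition must satisfy three properties: every vertex lies in some bag; for every edge, both endpoints lie together in some bag; and for every vertex, the bags containing it form a connected subtree. Here bags containing vertex 0 are not connected in the tree, so the decomposition is invalid.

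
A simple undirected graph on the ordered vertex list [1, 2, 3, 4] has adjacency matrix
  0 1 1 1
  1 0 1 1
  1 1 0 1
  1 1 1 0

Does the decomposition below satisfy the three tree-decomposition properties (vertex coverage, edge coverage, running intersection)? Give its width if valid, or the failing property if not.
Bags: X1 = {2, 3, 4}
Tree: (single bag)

No — vertex 1 appears in no bag.

A tree decomposition must satisfy three properties: every vertex lies in some bag; for every edge, both endpoints lie together in some bag; and for every vertex, the bags containing it form a connected subtree. Here vertex 1 appears in no bag, so the decomposition is invalid.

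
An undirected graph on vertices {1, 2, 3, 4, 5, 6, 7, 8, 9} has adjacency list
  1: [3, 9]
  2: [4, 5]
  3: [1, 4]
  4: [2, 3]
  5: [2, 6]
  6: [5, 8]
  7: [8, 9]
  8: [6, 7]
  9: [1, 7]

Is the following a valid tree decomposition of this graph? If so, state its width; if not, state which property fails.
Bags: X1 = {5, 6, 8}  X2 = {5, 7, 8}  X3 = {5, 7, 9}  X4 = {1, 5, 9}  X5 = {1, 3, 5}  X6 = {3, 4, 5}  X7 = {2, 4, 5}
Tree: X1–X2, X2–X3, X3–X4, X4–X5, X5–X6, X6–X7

Every vertex of G appears in some bag (union = {1, 2, 3, 4, 5, 6, 7, 8, 9}); every edge is covered by a bag; and for each vertex v the set of bags containing v is connected in the bag tree. The decomposition is therefore valid. The largest bag has 3 vertices, so the width is 2.

Yes; width 2.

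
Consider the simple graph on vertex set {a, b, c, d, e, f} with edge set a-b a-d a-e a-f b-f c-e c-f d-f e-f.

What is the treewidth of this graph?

A width-2 tree decomposition is:
Bags: B1 = {a, e, f}  B2 = {a, d, f}  B3 = {c, e, f}  B4 = {a, b, f}
Tree: B1–B2, B1–B3, B2–B4
The largest bag has 3 vertices, giving width 2; this decomposition certifies tw(G) ≤ 2. Conversely, {c, e, f} is a clique of size 3, and the vertices of any clique must share a bag in every tree decomposition; so some bag has ≥ 3 vertices and tw(G) ≥ 2. The upper and lower bounds meet at 2, so that is the treewidth.

2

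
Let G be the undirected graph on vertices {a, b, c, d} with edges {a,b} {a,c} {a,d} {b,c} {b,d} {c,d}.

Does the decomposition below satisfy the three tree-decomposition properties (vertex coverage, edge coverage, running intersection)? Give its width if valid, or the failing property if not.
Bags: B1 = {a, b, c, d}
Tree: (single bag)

Yes; width 3.

Checking the three conditions: (i) the bags cover all of {a, b, c, d}; (ii) for each edge, some bag contains both endpoints; (iii) the bags containing any fixed vertex form a subtree. All hold, so the decomposition is valid with width 4 − 1 = 3.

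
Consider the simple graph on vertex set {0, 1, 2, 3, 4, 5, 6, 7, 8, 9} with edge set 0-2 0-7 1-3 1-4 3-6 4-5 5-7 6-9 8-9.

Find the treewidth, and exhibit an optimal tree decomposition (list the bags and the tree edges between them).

Treewidth 1.
One such decomposition:
Bags: B1 = {8, 9}  B2 = {6, 9}  B3 = {3, 6}  B4 = {1, 3}  B5 = {1, 4}  B6 = {4, 5}  B7 = {5, 7}  B8 = {0, 7}  B9 = {0, 2}
Tree: B1–B2, B2–B3, B3–B4, B4–B5, B5–B6, B6–B7, B7–B8, B8–B9

The largest bag has 2 vertices, giving width 1; this decomposition certifies tw(G) ≤ 1. G has an edge, so its treewidth is at least 1. Combining the bounds, tw(G) = 1.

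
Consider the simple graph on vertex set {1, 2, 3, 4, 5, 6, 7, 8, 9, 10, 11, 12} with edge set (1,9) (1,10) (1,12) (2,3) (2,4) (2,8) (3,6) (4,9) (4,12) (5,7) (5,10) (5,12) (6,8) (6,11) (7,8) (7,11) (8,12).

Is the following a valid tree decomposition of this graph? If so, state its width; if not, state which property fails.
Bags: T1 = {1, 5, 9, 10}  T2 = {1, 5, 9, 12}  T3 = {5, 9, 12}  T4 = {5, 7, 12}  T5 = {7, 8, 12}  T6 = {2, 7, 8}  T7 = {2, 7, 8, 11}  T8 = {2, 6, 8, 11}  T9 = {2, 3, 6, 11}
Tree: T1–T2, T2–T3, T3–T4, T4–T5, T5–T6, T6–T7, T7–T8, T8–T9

No — vertex 4 appears in no bag.

A tree decomposition must satisfy three properties: every vertex lies in some bag; for every edge, both endpoints lie together in some bag; and for every vertex, the bags containing it form a connected subtree. Here vertex 4 appears in no bag, so the decomposition is invalid.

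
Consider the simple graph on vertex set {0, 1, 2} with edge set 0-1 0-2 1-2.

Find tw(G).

A width-2 tree decomposition is:
Bags: B1 = {0, 1, 2}
Tree: (single bag)
With just one bag of size 3, the width is 3 − 1 = 2, so tw(G) ≤ 2. On the other hand G contains the 3-clique {0, 1, 2}. A clique must lie in a single bag of any decomposition, so no decomposition can have width below 2. The upper and lower bounds meet at 2, so that is the treewidth.

2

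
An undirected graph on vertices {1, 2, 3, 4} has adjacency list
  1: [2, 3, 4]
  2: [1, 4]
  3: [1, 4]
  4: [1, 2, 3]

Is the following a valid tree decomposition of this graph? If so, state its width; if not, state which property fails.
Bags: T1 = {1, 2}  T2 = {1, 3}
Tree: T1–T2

No — vertex 4 appears in no bag.

A tree decomposition must satisfy three properties: every vertex lies in some bag; for every edge, both endpoints lie together in some bag; and for every vertex, the bags containing it form a connected subtree. Here vertex 4 appears in no bag, so the decomposition is invalid.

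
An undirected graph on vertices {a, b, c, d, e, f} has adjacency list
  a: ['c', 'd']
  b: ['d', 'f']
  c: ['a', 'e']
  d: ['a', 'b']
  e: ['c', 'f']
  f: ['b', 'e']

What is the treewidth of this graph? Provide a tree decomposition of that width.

Each bag holds 3 vertices, so the decomposition has width 2, which upper-bounds the treewidth. The edges a–c–e–f–b–d–a form a cycle, so G is not a tree and its treewidth is at least 2. Therefore the treewidth is 2.

Treewidth 2.
One optimal decomposition is:
Bags: B1 = {a, c, e}  B2 = {a, e, f}  B3 = {a, b, f}  B4 = {a, b, d}
Tree: B1–B2, B2–B3, B3–B4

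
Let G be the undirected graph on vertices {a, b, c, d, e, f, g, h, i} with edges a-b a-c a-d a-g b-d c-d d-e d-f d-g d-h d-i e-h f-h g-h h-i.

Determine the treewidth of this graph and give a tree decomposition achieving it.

Treewidth 2.
One optimal decomposition is:
Bags: B1 = {d, h, i}  B2 = {d, e, h}  B3 = {d, g, h}  B4 = {a, d, g}  B5 = {a, c, d}  B6 = {d, f, h}  B7 = {a, b, d}
Tree: B1–B2, B2–B3, B3–B4, B4–B5, B2–B6, B5–B7

Each bag holds 3 vertices, so the decomposition has width 2, which upper-bounds the treewidth. For the lower bound, the 3 vertices {d, g, h} are pairwise adjacent, and any tree decomposition puts a clique entirely inside one bag — forcing width ≥ 2. Combining the bounds, tw(G) = 2.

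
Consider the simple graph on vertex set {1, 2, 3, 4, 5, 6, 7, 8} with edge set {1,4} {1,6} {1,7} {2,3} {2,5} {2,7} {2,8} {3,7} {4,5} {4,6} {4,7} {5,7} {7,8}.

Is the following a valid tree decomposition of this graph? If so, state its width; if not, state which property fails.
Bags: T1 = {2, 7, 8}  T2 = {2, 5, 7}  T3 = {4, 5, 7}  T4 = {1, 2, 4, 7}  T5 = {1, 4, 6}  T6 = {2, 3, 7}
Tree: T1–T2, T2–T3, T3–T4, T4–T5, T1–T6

No — bags containing vertex 2 are not connected in the tree.

A tree decomposition must satisfy three properties: every vertex lies in some bag; for every edge, both endpoints lie together in some bag; and for every vertex, the bags containing it form a connected subtree. Here bags containing vertex 2 are not connected in the tree, so the decomposition is invalid.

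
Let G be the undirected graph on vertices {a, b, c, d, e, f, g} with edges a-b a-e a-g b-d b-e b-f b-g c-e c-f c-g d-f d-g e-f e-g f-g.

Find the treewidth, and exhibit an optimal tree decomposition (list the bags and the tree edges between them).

The largest bag has 4 vertices, giving width 3; this decomposition certifies tw(G) ≤ 3. Conversely, {a, b, e, g} is a clique of size 4, and the vertices of any clique must share a bag in every tree decomposition; so some bag has ≥ 4 vertices and tw(G) ≥ 3. Therefore the treewidth is 3.

Treewidth 3.
One optimal decomposition is:
Bags: B1 = {b, e, f, g}  B2 = {a, b, e, g}  B3 = {b, d, f, g}  B4 = {c, e, f, g}
Tree: B1–B2, B1–B3, B1–B4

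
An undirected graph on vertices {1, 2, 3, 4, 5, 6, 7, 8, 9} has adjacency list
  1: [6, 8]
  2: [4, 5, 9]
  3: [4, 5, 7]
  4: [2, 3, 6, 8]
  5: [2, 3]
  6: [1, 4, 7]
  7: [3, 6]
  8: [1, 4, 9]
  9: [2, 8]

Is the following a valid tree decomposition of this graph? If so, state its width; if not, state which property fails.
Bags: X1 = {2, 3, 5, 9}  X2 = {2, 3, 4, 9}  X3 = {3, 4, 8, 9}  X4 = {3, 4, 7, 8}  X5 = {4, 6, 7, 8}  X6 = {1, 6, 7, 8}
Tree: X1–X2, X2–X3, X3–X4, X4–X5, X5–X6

Yes; width 3.

Vertex coverage: the bags together contain {1, 2, 3, 4, 5, 6, 7, 8, 9}, the full vertex set. Edge coverage: each edge of G has both endpoints in at least one bag. Running intersection: for every vertex, the bags containing it form a connected subtree. All three properties hold, so this is a valid tree decomposition of width max|bag| − 1 = 3, and hence tw(G) ≤ 3.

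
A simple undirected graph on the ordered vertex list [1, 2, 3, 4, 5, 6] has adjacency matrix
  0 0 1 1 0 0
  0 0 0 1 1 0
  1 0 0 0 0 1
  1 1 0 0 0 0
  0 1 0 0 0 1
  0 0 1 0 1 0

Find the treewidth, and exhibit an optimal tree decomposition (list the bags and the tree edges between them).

Treewidth 2.
One such decomposition:
Bags: B1 = {1, 3, 4}  B2 = {3, 4, 6}  B3 = {4, 5, 6}  B4 = {2, 4, 5}
Tree: B1–B2, B2–B3, B3–B4

Each bag holds 3 vertices, so the decomposition has width 2, which upper-bounds the treewidth. The edges 4–1–3–6–5–2–4 form a cycle, so G is not a tree and its treewidth is at least 2. Therefore the treewidth is 2.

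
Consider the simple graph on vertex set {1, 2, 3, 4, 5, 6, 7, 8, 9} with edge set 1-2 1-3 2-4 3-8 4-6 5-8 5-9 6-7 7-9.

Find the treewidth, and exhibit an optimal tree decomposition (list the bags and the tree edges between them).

Treewidth 2.
Bags: B1 = {4, 6, 7}  B2 = {4, 7, 9}  B3 = {4, 5, 9}  B4 = {4, 5, 8}  B5 = {3, 4, 8}  B6 = {1, 3, 4}  B7 = {1, 2, 4}
Tree: B1–B2, B2–B3, B3–B4, B4–B5, B5–B6, B6–B7

The largest bag has 3 vertices, giving width 2; this decomposition certifies tw(G) ≤ 2. For the lower bound, G contains the cycle 4–6–7–9–5–8–3–1–2–4, so G is not a forest; only forests have treewidth ≤ 1, hence tw(G) ≥ 2. The upper and lower bounds meet at 2, so that is the treewidth.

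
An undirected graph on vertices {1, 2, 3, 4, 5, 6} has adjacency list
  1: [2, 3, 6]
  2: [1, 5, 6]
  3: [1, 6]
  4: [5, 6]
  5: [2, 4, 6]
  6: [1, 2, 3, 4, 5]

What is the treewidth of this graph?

A width-2 tree decomposition is:
Bags: B1 = {1, 2, 6}  B2 = {2, 5, 6}  B3 = {1, 3, 6}  B4 = {4, 5, 6}
Tree: B1–B2, B1–B3, B2–B4
Each bag holds 3 vertices, so the decomposition has width 2, which upper-bounds the treewidth. For the lower bound, the 3 vertices {1, 2, 6} are pairwise adjacent, and any tree decomposition puts a clique entirely inside one bag — forcing width ≥ 2. Combining the bounds, tw(G) = 2.

2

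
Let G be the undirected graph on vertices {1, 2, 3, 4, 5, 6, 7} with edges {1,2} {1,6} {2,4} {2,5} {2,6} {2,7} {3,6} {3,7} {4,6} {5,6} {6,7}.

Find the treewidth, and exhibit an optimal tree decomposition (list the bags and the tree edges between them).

Every bag has size at most 3, so the width is 3 − 1 = 2 and tw(G) ≤ 2. On the other hand G contains the 3-clique {1, 2, 6}. A clique must lie in a single bag of any decomposition, so no decomposition can have width below 2. Hence tw(G) = 2 exactly.

Treewidth 2.
One optimal decomposition is:
Bags: B1 = {2, 6, 7}  B2 = {3, 6, 7}  B3 = {2, 4, 6}  B4 = {2, 5, 6}  B5 = {1, 2, 6}
Tree: B1–B2, B1–B3, B3–B4, B4–B5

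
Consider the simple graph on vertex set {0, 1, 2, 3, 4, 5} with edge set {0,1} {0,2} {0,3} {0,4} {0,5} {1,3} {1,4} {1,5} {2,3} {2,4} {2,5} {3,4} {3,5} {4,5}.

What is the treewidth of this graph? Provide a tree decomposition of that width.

Treewidth 4.
One such decomposition:
Bags: B1 = {0, 1, 3, 4, 5}  B2 = {0, 2, 3, 4, 5}
Tree: B1–B2

The largest bag has 5 vertices, giving width 4; this decomposition certifies tw(G) ≤ 4. For the lower bound, the 5 vertices {0, 1, 3, 4, 5} are pairwise adjacent, and any tree decomposition puts a clique entirely inside one bag — forcing width ≥ 4. Therefore the treewidth is 4.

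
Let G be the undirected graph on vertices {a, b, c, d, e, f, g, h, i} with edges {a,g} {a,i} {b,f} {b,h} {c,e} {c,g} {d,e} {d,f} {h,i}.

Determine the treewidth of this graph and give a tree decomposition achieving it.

Every bag has size at most 3, so the width is 3 − 1 = 2 and tw(G) ≤ 2. For the lower bound, G contains the cycle e–c–g–a–i–h–b–f–d–e, so G is not a forest; only forests have treewidth ≤ 1, hence tw(G) ≥ 2. Therefore the treewidth is 2.

Treewidth 2.
One optimal decomposition is:
Bags: B1 = {c, e, g}  B2 = {a, e, g}  B3 = {a, e, i}  B4 = {e, h, i}  B5 = {b, e, h}  B6 = {b, e, f}  B7 = {d, e, f}
Tree: B1–B2, B2–B3, B3–B4, B4–B5, B5–B6, B6–B7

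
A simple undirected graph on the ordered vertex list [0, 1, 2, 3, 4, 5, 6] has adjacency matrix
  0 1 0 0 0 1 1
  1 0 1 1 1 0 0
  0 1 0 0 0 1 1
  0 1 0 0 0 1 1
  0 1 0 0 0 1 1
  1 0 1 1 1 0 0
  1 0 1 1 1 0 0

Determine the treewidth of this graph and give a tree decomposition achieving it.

Treewidth 3.
Bags: B1 = {0, 1, 5, 6}  B2 = {1, 4, 5, 6}  B3 = {1, 2, 5, 6}  B4 = {1, 3, 5, 6}
Tree: B1–B2, B2–B3, B3–B4

Each bag holds 4 vertices, so the decomposition has width 3, which upper-bounds the treewidth. For the lower bound: the 4 vertex sets {0,5}, {4,6}, {1}, {2} are disjoint, each induces a connected subgraph, and every pair is joined by at least one edge of G. Contracting each set to a single vertex therefore yields K_{4} as a minor, and since treewidth is minor-monotone, tw(G) ≥ tw(K_{4}) = 3. Hence tw(G) = 3 exactly.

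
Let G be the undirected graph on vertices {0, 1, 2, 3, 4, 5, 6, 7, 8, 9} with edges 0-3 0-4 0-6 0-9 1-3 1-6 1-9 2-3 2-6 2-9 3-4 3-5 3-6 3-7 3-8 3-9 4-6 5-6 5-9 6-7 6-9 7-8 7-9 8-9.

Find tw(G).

3

A width-3 tree decomposition is:
Bags: B1 = {0, 3, 6, 9}  B2 = {1, 3, 6, 9}  B3 = {2, 3, 6, 9}  B4 = {3, 6, 7, 9}  B5 = {0, 3, 4, 6}  B6 = {3, 5, 6, 9}  B7 = {3, 7, 8, 9}
Tree: B1–B2, B1–B3, B1–B4, B1–B5, B4–B6, B4–B7
The largest bag has 4 vertices, giving width 3; this decomposition certifies tw(G) ≤ 3. Conversely, {3, 7, 8, 9} is a clique of size 4, and the vertices of any clique must share a bag in every tree decomposition; so some bag has ≥ 4 vertices and tw(G) ≥ 3. Hence tw(G) = 3 exactly.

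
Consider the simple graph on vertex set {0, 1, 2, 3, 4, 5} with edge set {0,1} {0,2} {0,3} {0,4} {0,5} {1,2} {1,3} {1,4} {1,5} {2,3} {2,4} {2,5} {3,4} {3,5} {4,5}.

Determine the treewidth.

A width-5 tree decomposition is:
Bags: B1 = {0, 1, 2, 3, 4, 5}
Tree: (single bag)
A single bag containing all 6 vertices is trivially a valid decomposition of width 5. For the lower bound, the 6 vertices {0, 1, 2, 3, 4, 5} are pairwise adjacent, and any tree decomposition puts a clique entirely inside one bag — forcing width ≥ 5. Combining the bounds, tw(G) = 5.

5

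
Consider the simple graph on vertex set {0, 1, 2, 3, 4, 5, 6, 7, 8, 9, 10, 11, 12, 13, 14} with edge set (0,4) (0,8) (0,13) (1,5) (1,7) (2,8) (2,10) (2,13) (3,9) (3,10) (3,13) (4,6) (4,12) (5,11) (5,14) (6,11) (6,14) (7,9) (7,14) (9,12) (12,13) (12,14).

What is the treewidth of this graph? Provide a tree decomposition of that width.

Treewidth 3.
One optimal decomposition is:
Bags: B1 = {1, 5, 7, 11}  B2 = {5, 7, 11, 14}  B3 = {6, 7, 11, 14}  B4 = {6, 7, 9, 14}  B5 = {6, 9, 12, 14}  B6 = {4, 6, 9, 12}  B7 = {3, 4, 9, 12}  B8 = {3, 4, 12, 13}  B9 = {0, 3, 4, 13}  B10 = {0, 3, 10, 13}  B11 = {0, 2, 10, 13}  B12 = {0, 2, 8, 10}
Tree: B1–B2, B2–B3, B3–B4, B4–B5, B5–B6, B6–B7, B7–B8, B8–B9, B9–B10, B10–B11, B11–B12

Every bag has size at most 4, so the width is 4 − 1 = 3 and tw(G) ≤ 3. For the lower bound: the 4 vertex sets {1,5,11}, {7}, {14}, {4,6,9,12} are disjoint, each induces a connected subgraph, and every pair is joined by at least one edge of G. Contracting each set to a single vertex therefore yields K_{4} as a minor, and since treewidth is minor-monotone, tw(G) ≥ tw(K_{4}) = 3. The upper and lower bounds meet at 3, so that is the treewidth.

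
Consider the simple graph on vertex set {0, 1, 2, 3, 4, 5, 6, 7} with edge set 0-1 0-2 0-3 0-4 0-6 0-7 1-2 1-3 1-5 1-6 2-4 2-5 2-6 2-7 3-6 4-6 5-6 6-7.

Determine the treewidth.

A width-3 tree decomposition is:
Bags: B1 = {0, 1, 2, 6}  B2 = {0, 2, 4, 6}  B3 = {0, 1, 3, 6}  B4 = {1, 2, 5, 6}  B5 = {0, 2, 6, 7}
Tree: B1–B2, B1–B3, B1–B4, B1–B5
The largest bag has 4 vertices, giving width 3; this decomposition certifies tw(G) ≤ 3. On the other hand G contains the 4-clique {0, 1, 2, 6}. A clique must lie in a single bag of any decomposition, so no decomposition can have width below 3. Combining the bounds, tw(G) = 3.

3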